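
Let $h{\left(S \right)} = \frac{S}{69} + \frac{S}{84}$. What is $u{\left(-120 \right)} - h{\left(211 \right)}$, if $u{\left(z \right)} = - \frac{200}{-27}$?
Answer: $\frac{31951}{17388} \approx 1.8375$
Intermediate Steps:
$u{\left(z \right)} = \frac{200}{27}$ ($u{\left(z \right)} = \left(-200\right) \left(- \frac{1}{27}\right) = \frac{200}{27}$)
$h{\left(S \right)} = \frac{17 S}{644}$ ($h{\left(S \right)} = S \frac{1}{69} + S \frac{1}{84} = \frac{S}{69} + \frac{S}{84} = \frac{17 S}{644}$)
$u{\left(-120 \right)} - h{\left(211 \right)} = \frac{200}{27} - \frac{17}{644} \cdot 211 = \frac{200}{27} - \frac{3587}{644} = \frac{31951}{17388}$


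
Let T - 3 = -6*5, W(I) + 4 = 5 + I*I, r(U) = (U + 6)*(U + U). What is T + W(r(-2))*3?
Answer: 744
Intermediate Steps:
r(U) = 2*U*(6 + U) (r(U) = (6 + U)*(2*U) = 2*U*(6 + U))
W(I) = 1 + I**2 (W(I) = -4 + (5 + I*I) = -4 + (5 + I**2) = 1 + I**2)
T = -27 (T = 3 - 6*5 = 3 - 30 = -27)
T + W(r(-2))*3 = -27 + (1 + (2*(-2)*(6 - 2))**2)*3 = -27 + (1 + (2*(-2)*4)**2)*3 = -27 + (1 + (-16)**2)*3 = -27 + (1 + 256)*3 = -27 + 257*3 = -27 + 771 = 744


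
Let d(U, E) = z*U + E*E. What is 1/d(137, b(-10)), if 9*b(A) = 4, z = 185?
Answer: 81/2052961 ≈ 3.9455e-5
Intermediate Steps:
b(A) = 4/9 (b(A) = (⅑)*4 = 4/9)
d(U, E) = E² + 185*U (d(U, E) = 185*U + E*E = 185*U + E² = E² + 185*U)
1/d(137, b(-10)) = 1/((4/9)² + 185*137) = 1/(16/81 + 25345) = 1/(2052961/81) = 81/2052961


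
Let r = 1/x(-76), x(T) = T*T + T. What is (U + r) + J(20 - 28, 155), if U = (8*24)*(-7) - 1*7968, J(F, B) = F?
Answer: -53123999/5700 ≈ -9320.0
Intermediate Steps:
x(T) = T + T² (x(T) = T² + T = T + T²)
r = 1/5700 (r = 1/(-76*(1 - 76)) = 1/(-76*(-75)) = 1/5700 ≈ 0.00017544)
U = -9312 (U = 192*(-7) - 7968 = -1344 - 7968 = -9312)
(U + r) + J(20 - 28, 155) = (-9312 + 1/5700) + (20 - 28) = -53078399/5700 - 8 = -53123999/5700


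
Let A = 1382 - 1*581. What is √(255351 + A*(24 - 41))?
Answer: √241734 ≈ 491.66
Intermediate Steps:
A = 801 (A = 1382 - 581 = 801)
√(255351 + A*(24 - 41)) = √(255351 + 801*(24 - 41)) = √(255351 + 801*(-17)) = √(255351 - 13617) = √241734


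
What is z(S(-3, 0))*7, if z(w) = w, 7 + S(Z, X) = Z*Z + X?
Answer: 14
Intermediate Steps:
S(Z, X) = -7 + X + Z² (S(Z, X) = -7 + (Z*Z + X) = -7 + (Z² + X) = -7 + (X + Z²) = -7 + X + Z²)
z(S(-3, 0))*7 = (-7 + 0 + (-3)²)*7 = (-7 + 0 + 9)*7 = 2*7 = 14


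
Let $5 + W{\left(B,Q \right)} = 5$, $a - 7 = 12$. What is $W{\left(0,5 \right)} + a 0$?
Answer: $0$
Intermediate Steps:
$a = 19$ ($a = 7 + 12 = 19$)
$W{\left(B,Q \right)} = 0$ ($W{\left(B,Q \right)} = -5 + 5 = 0$)
$W{\left(0,5 \right)} + a 0 = 0 + 19 \cdot 0 = 0 + 0 = 0$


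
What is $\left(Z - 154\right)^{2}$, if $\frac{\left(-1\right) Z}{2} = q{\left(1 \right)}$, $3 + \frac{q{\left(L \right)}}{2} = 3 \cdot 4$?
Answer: $36100$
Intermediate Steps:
$q{\left(L \right)} = 18$ ($q{\left(L \right)} = -6 + 2 \cdot 3 \cdot 4 = -6 + 2 \cdot 12 = -6 + 24 = 18$)
$Z = -36$ ($Z = \left(-2\right) 18 = -36$)
$\left(Z - 154\right)^{2} = \left(-36 - 154\right)^{2} = \left(-190\right)^{2} = 36100$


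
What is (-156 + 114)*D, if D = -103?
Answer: 4326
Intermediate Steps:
(-156 + 114)*D = (-156 + 114)*(-103) = -42*(-103) = 4326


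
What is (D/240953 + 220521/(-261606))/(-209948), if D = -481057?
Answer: 59660864685/4411339933917688 ≈ 1.3524e-5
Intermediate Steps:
(D/240953 + 220521/(-261606))/(-209948) = (-481057/240953 + 220521/(-261606))/(-209948) = (-481057*1/240953 + 220521*(-1/261606))*(-1/209948) = (-481057/240953 - 73507/87202)*(-1/209948) = -59660864685/21011583506*(-1/209948) = 59660864685/4411339933917688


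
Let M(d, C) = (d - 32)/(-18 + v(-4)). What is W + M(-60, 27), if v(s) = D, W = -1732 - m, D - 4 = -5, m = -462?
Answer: -24038/19 ≈ -1265.2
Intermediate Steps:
D = -1 (D = 4 - 5 = -1)
W = -1270 (W = -1732 - 1*(-462) = -1732 + 462 = -1270)
v(s) = -1
M(d, C) = 32/19 - d/19 (M(d, C) = (d - 32)/(-18 - 1) = (-32 + d)/(-19) = (-32 + d)*(-1/19) = 32/19 - d/19)
W + M(-60, 27) = -1270 + (32/19 - 1/19*(-60)) = -1270 + (32/19 + 60/19) = -1270 + 92/19 = -24038/19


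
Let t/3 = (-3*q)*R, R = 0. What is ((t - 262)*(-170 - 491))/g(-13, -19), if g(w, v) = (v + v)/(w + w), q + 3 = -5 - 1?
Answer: 2251366/19 ≈ 1.1849e+5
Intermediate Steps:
q = -9 (q = -3 + (-5 - 1) = -3 - 6 = -9)
t = 0 (t = 3*(-3*(-9)*0) = 3*(27*0) = 3*0 = 0)
g(w, v) = v/w (g(w, v) = (2*v)/((2*w)) = (2*v)*(1/(2*w)) = v/w)
((t - 262)*(-170 - 491))/g(-13, -19) = ((0 - 262)*(-170 - 491))/((-19/(-13))) = (-262*(-661))/((-19*(-1/13))) = 173182/(19/13) = 173182*(13/19) = 2251366/19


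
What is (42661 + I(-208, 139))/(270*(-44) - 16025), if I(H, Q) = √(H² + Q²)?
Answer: -42661/27905 - √62585/27905 ≈ -1.5378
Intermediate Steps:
(42661 + I(-208, 139))/(270*(-44) - 16025) = (42661 + √((-208)² + 139²))/(270*(-44) - 16025) = (42661 + √(43264 + 19321))/(-11880 - 16025) = (42661 + √62585)/(-27905) = (42661 + √62585)*(-1/27905) = -42661/27905 - √62585/27905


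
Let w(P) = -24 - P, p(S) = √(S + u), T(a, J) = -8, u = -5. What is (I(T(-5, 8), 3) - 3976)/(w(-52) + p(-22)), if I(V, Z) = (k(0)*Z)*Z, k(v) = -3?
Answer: -112084/811 + 12009*I*√3/811 ≈ -138.2 + 25.648*I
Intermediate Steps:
p(S) = √(-5 + S) (p(S) = √(S - 5) = √(-5 + S))
I(V, Z) = -3*Z² (I(V, Z) = (-3*Z)*Z = -3*Z²)
(I(T(-5, 8), 3) - 3976)/(w(-52) + p(-22)) = (-3*3² - 3976)/((-24 - 1*(-52)) + √(-5 - 22)) = (-3*9 - 3976)/((-24 + 52) + √(-27)) = (-27 - 3976)/(28 + 3*I*√3) = -4003/(28 + 3*I*√3)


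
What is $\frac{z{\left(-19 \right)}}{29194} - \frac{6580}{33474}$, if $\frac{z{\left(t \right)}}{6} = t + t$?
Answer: $- \frac{7133164}{34901427} \approx -0.20438$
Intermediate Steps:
$z{\left(t \right)} = 12 t$ ($z{\left(t \right)} = 6 \left(t + t\right) = 6 \cdot 2 t = 12 t$)
$\frac{z{\left(-19 \right)}}{29194} - \frac{6580}{33474} = \frac{12 \left(-19\right)}{29194} - \frac{6580}{33474} = \left(-228\right) \frac{1}{29194} - \frac{470}{2391} = - \frac{114}{14597} - \frac{470}{2391} = - \frac{7133164}{34901427}$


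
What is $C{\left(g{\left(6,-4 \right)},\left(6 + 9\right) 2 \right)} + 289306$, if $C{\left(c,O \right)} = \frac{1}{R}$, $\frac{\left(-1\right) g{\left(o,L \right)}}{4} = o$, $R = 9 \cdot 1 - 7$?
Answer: $\frac{578613}{2} \approx 2.8931 \cdot 10^{5}$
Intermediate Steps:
$R = 2$ ($R = 9 - 7 = 2$)
$g{\left(o,L \right)} = - 4 o$
$C{\left(c,O \right)} = \frac{1}{2}$
$C{\left(g{\left(6,-4 \right)},\left(6 + 9\right) 2 \right)} + 289306 = \frac{1}{2} + 289306 = \frac{578613}{2}$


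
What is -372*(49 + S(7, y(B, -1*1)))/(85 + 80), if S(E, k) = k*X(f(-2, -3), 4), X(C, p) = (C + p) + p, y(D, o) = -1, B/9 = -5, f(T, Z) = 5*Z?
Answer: -6944/55 ≈ -126.25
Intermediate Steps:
B = -45 (B = 9*(-5) = -45)
X(C, p) = C + 2*p
S(E, k) = -7*k (S(E, k) = k*(5*(-3) + 2*4) = k*(-15 + 8) = k*(-7) = -7*k)
-372*(49 + S(7, y(B, -1*1)))/(85 + 80) = -372*(49 - 7*(-1))/(85 + 80) = -372*(49 + 7)/165 = -20832/165 = -372*56/165 = -6944/55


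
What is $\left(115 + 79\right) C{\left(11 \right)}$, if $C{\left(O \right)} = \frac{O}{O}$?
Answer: $194$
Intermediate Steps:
$C{\left(O \right)} = 1$
$\left(115 + 79\right) C{\left(11 \right)} = \left(115 + 79\right) 1 = 194 \cdot 1 = 194$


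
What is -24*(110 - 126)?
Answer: 384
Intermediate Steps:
-24*(110 - 126) = -24*(-16) = 384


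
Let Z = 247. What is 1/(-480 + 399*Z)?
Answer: 1/98073 ≈ 1.0196e-5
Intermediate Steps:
1/(-480 + 399*Z) = 1/(-480 + 399*247) = 1/(-480 + 98553) = 1/98073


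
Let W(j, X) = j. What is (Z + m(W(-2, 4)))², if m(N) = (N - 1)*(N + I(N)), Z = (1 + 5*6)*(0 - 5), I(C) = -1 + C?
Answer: 19600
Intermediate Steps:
Z = -155 (Z = (1 + 30)*(-5) = 31*(-5) = -155)
m(N) = (-1 + N)*(-1 + 2*N) (m(N) = (N - 1)*(N + (-1 + N)) = (-1 + N)*(-1 + 2*N))
(Z + m(W(-2, 4)))² = (-155 + (1 - 3*(-2) + 2*(-2)²))² = (-155 + (1 + 6 + 2*4))² = (-155 + (1 + 6 + 8))² = (-155 + 15)² = (-140)² = 19600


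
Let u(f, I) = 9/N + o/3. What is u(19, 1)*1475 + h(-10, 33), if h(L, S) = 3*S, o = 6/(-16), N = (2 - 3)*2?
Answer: -53783/8 ≈ -6722.9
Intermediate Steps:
N = -2 (N = -1*2 = -2)
o = -3/8 (o = 6*(-1/16) = -3/8 ≈ -0.37500)
u(f, I) = -37/8 (u(f, I) = 9/(-2) - 3/8/3 = 9*(-½) - 3/8*⅓ = -9/2 - ⅛ = -37/8)
u(19, 1)*1475 + h(-10, 33) = -37/8*1475 + 3*33 = -54575/8 + 99 = -53783/8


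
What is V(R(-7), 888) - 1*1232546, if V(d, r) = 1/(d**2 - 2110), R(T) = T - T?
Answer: -2600672061/2110 ≈ -1.2325e+6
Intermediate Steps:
R(T) = 0
V(d, r) = 1/(-2110 + d**2)
V(R(-7), 888) - 1*1232546 = 1/(-2110 + 0**2) - 1*1232546 = 1/(-2110 + 0) - 1232546 = 1/(-2110) - 1232546 = -1/2110 - 1232546 = -2600672061/2110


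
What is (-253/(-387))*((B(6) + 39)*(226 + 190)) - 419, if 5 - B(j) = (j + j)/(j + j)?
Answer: 101477/9 ≈ 11275.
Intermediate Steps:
B(j) = 4 (B(j) = 5 - (j + j)/(j + j) = 5 - 2*j/(2*j) = 5 - 2*j*1/(2*j) = 5 - 1*1 = 5 - 1 = 4)
(-253/(-387))*((B(6) + 39)*(226 + 190)) - 419 = (-253/(-387))*((4 + 39)*(226 + 190)) - 419 = (-253*(-1/387))*(43*416) - 419 = (253/387)*17888 - 419 = 105248/9 - 419 = 101477/9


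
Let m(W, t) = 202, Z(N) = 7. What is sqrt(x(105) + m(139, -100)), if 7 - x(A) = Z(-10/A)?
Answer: sqrt(202) ≈ 14.213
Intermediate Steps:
x(A) = 0 (x(A) = 7 - 1*7 = 7 - 7 = 0)
sqrt(x(105) + m(139, -100)) = sqrt(0 + 202) = sqrt(202)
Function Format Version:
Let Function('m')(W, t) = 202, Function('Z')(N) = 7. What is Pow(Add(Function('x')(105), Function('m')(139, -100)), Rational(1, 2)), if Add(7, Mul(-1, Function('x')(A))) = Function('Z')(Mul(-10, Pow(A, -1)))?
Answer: Pow(202, Rational(1, 2)) ≈ 14.213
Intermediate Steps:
Function('x')(A) = 0 (Function('x')(A) = Add(7, Mul(-1, 7)) = Add(7, -7) = 0)
Pow(Add(Function('x')(105), Function('m')(139, -100)), Rational(1, 2)) = Pow(Add(0, 202), Rational(1, 2)) = Pow(202, Rational(1, 2))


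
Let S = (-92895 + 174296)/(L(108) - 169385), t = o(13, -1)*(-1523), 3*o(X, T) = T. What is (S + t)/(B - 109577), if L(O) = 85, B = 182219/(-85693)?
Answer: -22074490835021/4769264336232000 ≈ -0.0046285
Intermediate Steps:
o(X, T) = T/3
B = -182219/85693 (B = 182219*(-1/85693) = -182219/85693 ≈ -2.1264)
t = 1523/3 (t = ((⅓)*(-1))*(-1523) = -⅓*(-1523) = 1523/3 ≈ 507.67)
S = -81401/169300 (S = (-92895 + 174296)/(85 - 169385) = 81401/(-169300) = 81401*(-1/169300) = -81401/169300 ≈ -0.48081)
(S + t)/(B - 109577) = (-81401/169300 + 1523/3)/(-182219/85693 - 109577) = 257599697/(507900*(-9390164080/85693)) = (257599697/507900)*(-85693/9390164080) = -22074490835021/4769264336232000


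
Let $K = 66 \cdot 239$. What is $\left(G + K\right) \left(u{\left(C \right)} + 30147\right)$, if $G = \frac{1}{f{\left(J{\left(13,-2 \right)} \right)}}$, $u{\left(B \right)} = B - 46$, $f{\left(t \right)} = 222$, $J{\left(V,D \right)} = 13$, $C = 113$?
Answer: $\frac{52902130703}{111} \approx 4.766 \cdot 10^{8}$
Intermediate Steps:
$u{\left(B \right)} = -46 + B$
$K = 15774$
$G = \frac{1}{222} \approx 0.0045045$
$\left(G + K\right) \left(u{\left(C \right)} + 30147\right) = \left(\frac{1}{222} + 15774\right) \left(\left(-46 + 113\right) + 30147\right) = \frac{3501829 \left(67 + 30147\right)}{222} = \frac{3501829}{222} \cdot 30214 = \frac{52902130703}{111}$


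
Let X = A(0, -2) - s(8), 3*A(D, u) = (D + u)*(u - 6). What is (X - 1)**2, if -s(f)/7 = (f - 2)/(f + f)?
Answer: 27889/576 ≈ 48.418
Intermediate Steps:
s(f) = -7*(-2 + f)/(2*f) (s(f) = -7*(f - 2)/(f + f) = -7*(-2 + f)/(2*f))
A(D, u) = (-6 + u)*(D + u)/3 (A(D, u) = ((D + u)*(u - 6))/3 = ((D + u)*(-6 + u))/3 = ((-6 + u)*(D + u))/3 = (-6 + u)*(D + u)/3)
X = 191/24 (X = (-2*0 - 2*(-2) + (1/3)*(-2)**2 + (1/3)*0*(-2)) - (-7/2 + 7/8) = (0 + 4 + (1/3)*4 + 0) - (-7/2 + 7*(1/8)) = (0 + 4 + 4/3 + 0) - (-7/2 + 7/8) = 16/3 - 1*(-21/8) = 16/3 + 21/8 = 191/24 ≈ 7.9583)
(X - 1)**2 = (191/24 - 1)**2 = (167/24)**2 = 27889/576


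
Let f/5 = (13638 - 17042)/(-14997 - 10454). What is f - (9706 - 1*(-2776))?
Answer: -317662362/25451 ≈ -12481.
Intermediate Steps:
f = 17020/25451 (f = 5*((13638 - 17042)/(-14997 - 10454)) = 5*(-3404/(-25451)) = 5*(-3404*(-1/25451)) = 5*(3404/25451) = 17020/25451 ≈ 0.66874)
f - (9706 - 1*(-2776)) = 17020/25451 - (9706 - 1*(-2776)) = 17020/25451 - (9706 + 2776) = 17020/25451 - 1*12482 = 17020/25451 - 12482 = -317662362/25451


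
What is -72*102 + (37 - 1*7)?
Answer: -7314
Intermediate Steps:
-72*102 + (37 - 1*7) = -7344 + (37 - 7) = -7344 + 30 = -7314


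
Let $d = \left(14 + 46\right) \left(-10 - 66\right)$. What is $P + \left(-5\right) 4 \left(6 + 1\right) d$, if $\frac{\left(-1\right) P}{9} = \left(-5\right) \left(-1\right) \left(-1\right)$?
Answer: $638445$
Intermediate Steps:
$P = 45$ ($P = - 9 \left(-5\right) \left(-1\right) \left(-1\right) = - 9 \cdot 5 \left(-1\right) = \left(-9\right) \left(-5\right) = 45$)
$d = -4560$ ($d = 60 \left(-76\right) = -4560$)
$P + \left(-5\right) 4 \left(6 + 1\right) d = 45 + \left(-5\right) 4 \left(6 + 1\right) \left(-4560\right) = 45 + \left(-20\right) 7 \left(-4560\right) = 45 - -638400 = 45 + 638400 = 638445$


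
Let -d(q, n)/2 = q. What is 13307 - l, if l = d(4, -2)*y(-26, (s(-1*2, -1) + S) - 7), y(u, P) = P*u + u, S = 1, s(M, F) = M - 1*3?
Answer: 15387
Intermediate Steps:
s(M, F) = -3 + M (s(M, F) = M - 3 = -3 + M)
d(q, n) = -2*q
y(u, P) = u + P*u
l = -2080 (l = (-2*4)*(-26*(1 + (((-3 - 1*2) + 1) - 7))) = -(-208)*(1 + (((-3 - 2) + 1) - 7)) = -(-208)*(1 + ((-5 + 1) - 7)) = -(-208)*(1 + (-4 - 7)) = -(-208)*(1 - 11) = -(-208)*(-10) = -8*260 = -2080)
13307 - l = 13307 - 1*(-2080) = 13307 + 2080 = 15387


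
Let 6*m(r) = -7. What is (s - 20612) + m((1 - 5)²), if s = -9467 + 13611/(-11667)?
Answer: -701917831/23334 ≈ -30081.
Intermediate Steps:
m(r) = -7/6 (m(r) = (⅙)*(-7) = -7/6)
s = -36821700/3889 (s = -9467 + 13611*(-1/11667) = -9467 - 4537/3889 = -36821700/3889 ≈ -9468.2)
(s - 20612) + m((1 - 5)²) = (-36821700/3889 - 20612) - 7/6 = -116981768/3889 - 7/6 = -701917831/23334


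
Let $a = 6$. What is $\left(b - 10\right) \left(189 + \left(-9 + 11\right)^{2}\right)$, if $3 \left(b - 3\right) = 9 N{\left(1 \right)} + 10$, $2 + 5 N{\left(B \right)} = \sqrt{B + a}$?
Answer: $- \frac{14089}{15} + \frac{579 \sqrt{7}}{5} \approx -632.89$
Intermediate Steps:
$N{\left(B \right)} = - \frac{2}{5} + \frac{\sqrt{6 + B}}{5}$ ($N{\left(B \right)} = - \frac{2}{5} + \frac{\sqrt{B + 6}}{5} = - \frac{2}{5} + \frac{\sqrt{6 + B}}{5}$)
$b = \frac{77}{15} + \frac{3 \sqrt{7}}{5}$ ($b = 3 + \frac{9 \left(- \frac{2}{5} + \frac{\sqrt{6 + 1}}{5}\right) + 10}{3} = 3 + \frac{9 \left(- \frac{2}{5} + \frac{\sqrt{7}}{5}\right) + 10}{3} = 3 + \frac{\left(- \frac{18}{5} + \frac{9 \sqrt{7}}{5}\right) + 10}{3} = 3 + \frac{\frac{32}{5} + \frac{9 \sqrt{7}}{5}}{3} = 3 + \left(\frac{32}{15} + \frac{3 \sqrt{7}}{5}\right) = \frac{77}{15} + \frac{3 \sqrt{7}}{5} \approx 6.7208$)
$\left(b - 10\right) \left(189 + \left(-9 + 11\right)^{2}\right) = \left(\left(\frac{77}{15} + \frac{3 \sqrt{7}}{5}\right) - 10\right) \left(189 + \left(-9 + 11\right)^{2}\right) = \left(- \frac{73}{15} + \frac{3 \sqrt{7}}{5}\right) \left(189 + 2^{2}\right) = \left(- \frac{73}{15} + \frac{3 \sqrt{7}}{5}\right) \left(189 + 4\right) = \left(- \frac{73}{15} + \frac{3 \sqrt{7}}{5}\right) 193 = - \frac{14089}{15} + \frac{579 \sqrt{7}}{5}$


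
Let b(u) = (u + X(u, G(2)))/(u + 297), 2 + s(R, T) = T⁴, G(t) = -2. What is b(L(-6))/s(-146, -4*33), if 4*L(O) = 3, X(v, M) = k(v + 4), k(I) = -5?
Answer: -17/361582566834 ≈ -4.7016e-11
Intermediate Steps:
s(R, T) = -2 + T⁴
X(v, M) = -5
L(O) = ¾ (L(O) = (¼)*3 = ¾)
b(u) = (-5 + u)/(297 + u) (b(u) = (u - 5)/(u + 297) = (-5 + u)/(297 + u))
b(L(-6))/s(-146, -4*33) = ((-5 + ¾)/(297 + ¾))/(-2 + (-4*33)⁴) = (-17/4/(1191/4))/(-2 + (-132)⁴) = ((4/1191)*(-17/4))/(-2 + 303595776) = -17/1191/303595774 = -17/1191*1/303595774 = -17/361582566834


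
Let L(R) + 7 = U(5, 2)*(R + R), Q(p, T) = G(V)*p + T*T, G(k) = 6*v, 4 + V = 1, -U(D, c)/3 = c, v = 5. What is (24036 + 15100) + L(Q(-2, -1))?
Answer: 39837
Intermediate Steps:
U(D, c) = -3*c
V = -3 (V = -4 + 1 = -3)
G(k) = 30 (G(k) = 6*5 = 30)
Q(p, T) = T**2 + 30*p (Q(p, T) = 30*p + T*T = 30*p + T**2 = T**2 + 30*p)
L(R) = -7 - 12*R (L(R) = -7 + (-3*2)*(R + R) = -7 - 12*R)
(24036 + 15100) + L(Q(-2, -1)) = (24036 + 15100) + (-7 - 12*((-1)**2 + 30*(-2))) = 39136 + (-7 - 12*(1 - 60)) = 39136 + (-7 - 12*(-59)) = 39136 + (-7 + 708) = 39136 + 701 = 39837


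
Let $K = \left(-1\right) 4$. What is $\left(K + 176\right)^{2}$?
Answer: $29584$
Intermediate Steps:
$K = -4$
$\left(K + 176\right)^{2} = \left(-4 + 176\right)^{2} = 172^{2} = 29584$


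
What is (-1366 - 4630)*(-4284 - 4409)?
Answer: 52123228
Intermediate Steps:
(-1366 - 4630)*(-4284 - 4409) = -5996*(-8693) = 52123228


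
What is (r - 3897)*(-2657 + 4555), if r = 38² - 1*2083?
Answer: -8609328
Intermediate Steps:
r = -639 (r = 1444 - 2083 = -639)
(r - 3897)*(-2657 + 4555) = (-639 - 3897)*(-2657 + 4555) = -4536*1898 = -8609328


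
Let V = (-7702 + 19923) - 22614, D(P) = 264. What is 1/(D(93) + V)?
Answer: -1/10129 ≈ -9.8726e-5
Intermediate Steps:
V = -10393 (V = 12221 - 22614 = -10393)
1/(D(93) + V) = 1/(264 - 10393) = 1/(-10129) = -1/10129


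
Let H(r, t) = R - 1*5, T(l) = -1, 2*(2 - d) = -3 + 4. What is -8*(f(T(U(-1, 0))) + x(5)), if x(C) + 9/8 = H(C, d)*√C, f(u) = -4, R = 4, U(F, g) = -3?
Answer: 41 + 8*√5 ≈ 58.889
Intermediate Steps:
d = 3/2 (d = 2 - (-3 + 4)/2 = 2 - ½*1 = 2 - ½ = 3/2 ≈ 1.5000)
H(r, t) = -1 (H(r, t) = 4 - 1*5 = 4 - 5 = -1)
x(C) = -9/8 - √C
-8*(f(T(U(-1, 0))) + x(5)) = -8*(-4 + (-9/8 - √5)) = -8*(-41/8 - √5) = 41 + 8*√5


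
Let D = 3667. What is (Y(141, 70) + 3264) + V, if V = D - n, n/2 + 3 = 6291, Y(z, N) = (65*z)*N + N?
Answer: 635975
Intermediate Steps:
Y(z, N) = N + 65*N*z (Y(z, N) = 65*N*z + N = N + 65*N*z)
n = 12576 (n = -6 + 2*6291 = -6 + 12582 = 12576)
V = -8909 (V = 3667 - 1*12576 = 3667 - 12576 = -8909)
(Y(141, 70) + 3264) + V = (70*(1 + 65*141) + 3264) - 8909 = (70*(1 + 9165) + 3264) - 8909 = (70*9166 + 3264) - 8909 = (641620 + 3264) - 8909 = 644884 - 8909 = 635975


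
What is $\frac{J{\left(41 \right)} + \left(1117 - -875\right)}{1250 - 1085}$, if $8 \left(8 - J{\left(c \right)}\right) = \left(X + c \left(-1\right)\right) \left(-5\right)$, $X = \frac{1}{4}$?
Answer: $\frac{12637}{1056} \approx 11.967$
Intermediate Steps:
$X = \frac{1}{4} \approx 0.25$
$J{\left(c \right)} = \frac{261}{32} - \frac{5 c}{8}$ ($J{\left(c \right)} = 8 - \frac{\left(\frac{1}{4} + c \left(-1\right)\right) \left(-5\right)}{8} = 8 - \frac{\left(\frac{1}{4} - c\right) \left(-5\right)}{8} = 8 - \frac{- \frac{5}{4} + 5 c}{8} = 8 - \left(- \frac{5}{32} + \frac{5 c}{8}\right) = \frac{261}{32} - \frac{5 c}{8}$)
$\frac{J{\left(41 \right)} + \left(1117 - -875\right)}{1250 - 1085} = \frac{\left(\frac{261}{32} - \frac{205}{8}\right) + \left(1117 - -875\right)}{1250 - 1085} = \frac{\left(\frac{261}{32} - \frac{205}{8}\right) + \left(1117 + 875\right)}{165} = \left(- \frac{559}{32} + 1992\right) \frac{1}{165} = \frac{63185}{32} \cdot \frac{1}{165} = \frac{12637}{1056}$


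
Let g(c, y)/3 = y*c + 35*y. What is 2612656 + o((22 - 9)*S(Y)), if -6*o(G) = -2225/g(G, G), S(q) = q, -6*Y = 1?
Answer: 6691007566/2561 ≈ 2.6127e+6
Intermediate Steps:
Y = -⅙ (Y = -⅙*1 = -⅙ ≈ -0.16667)
g(c, y) = 105*y + 3*c*y (g(c, y) = 3*(y*c + 35*y) = 3*(c*y + 35*y) = 3*(35*y + c*y) = 105*y + 3*c*y)
o(G) = 2225/(18*G*(35 + G)) (o(G) = -(-2225)/(6*(3*G*(35 + G))) = -(-2225)*1/(3*G*(35 + G))/6 = -(-2225)/(18*G*(35 + G)) = 2225/(18*G*(35 + G)))
2612656 + o((22 - 9)*S(Y)) = 2612656 + 2225/(18*(((22 - 9)*(-⅙)))*(35 + (22 - 9)*(-⅙))) = 2612656 + 2225/(18*((13*(-⅙)))*(35 + 13*(-⅙))) = 2612656 + 2225/(18*(-13/6)*(35 - 13/6)) = 2612656 + (2225/18)*(-6/13)/(197/6) = 2612656 + (2225/18)*(-6/13)*(6/197) = 2612656 - 4450/2561 = 6691007566/2561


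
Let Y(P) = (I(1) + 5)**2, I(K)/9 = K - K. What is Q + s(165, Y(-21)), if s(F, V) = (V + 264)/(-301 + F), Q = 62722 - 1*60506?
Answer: 17711/8 ≈ 2213.9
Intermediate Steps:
I(K) = 0 (I(K) = 9*(K - K) = 9*0 = 0)
Q = 2216 (Q = 62722 - 60506 = 2216)
Y(P) = 25 (Y(P) = (0 + 5)**2 = 5**2 = 25)
s(F, V) = (264 + V)/(-301 + F)
Q + s(165, Y(-21)) = 2216 + (264 + 25)/(-301 + 165) = 2216 + 289/(-136) = 2216 - 1/136*289 = 2216 - 17/8 = 17711/8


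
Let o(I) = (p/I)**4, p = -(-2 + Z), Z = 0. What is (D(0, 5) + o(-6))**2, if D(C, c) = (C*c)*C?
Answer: 1/6561 ≈ 0.00015242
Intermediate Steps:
p = 2 (p = -(-2 + 0) = -1*(-2) = 2)
o(I) = 16/I**4 (o(I) = (2/I)**4 = 16/I**4)
D(C, c) = c*C**2
(D(0, 5) + o(-6))**2 = (5*0**2 + 16/(-6)**4)**2 = (5*0 + 16*(1/1296))**2 = (0 + 1/81)**2 = (1/81)**2 = 1/6561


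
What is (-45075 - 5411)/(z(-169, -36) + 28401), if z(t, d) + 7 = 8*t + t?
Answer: -50486/26873 ≈ -1.8787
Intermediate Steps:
z(t, d) = -7 + 9*t (z(t, d) = -7 + (8*t + t) = -7 + 9*t)
(-45075 - 5411)/(z(-169, -36) + 28401) = (-45075 - 5411)/((-7 + 9*(-169)) + 28401) = -50486/((-7 - 1521) + 28401) = -50486/(-1528 + 28401) = -50486/26873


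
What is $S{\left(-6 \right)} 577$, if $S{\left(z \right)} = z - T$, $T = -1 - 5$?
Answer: $0$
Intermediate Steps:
$T = -6$
$S{\left(z \right)} = 6 + z$ ($S{\left(z \right)} = z - -6 = z + 6 = 6 + z$)
$S{\left(-6 \right)} 577 = \left(6 - 6\right) 577 = 0 \cdot 577 = 0$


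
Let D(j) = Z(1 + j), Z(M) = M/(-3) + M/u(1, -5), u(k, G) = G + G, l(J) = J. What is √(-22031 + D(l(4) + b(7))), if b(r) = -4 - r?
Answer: 3*I*√61190/5 ≈ 148.42*I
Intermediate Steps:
u(k, G) = 2*G
Z(M) = -13*M/30 (Z(M) = M/(-3) + M/((2*(-5))) = M*(-⅓) + M/(-10) = -M/3 + M*(-⅒) = -M/3 - M/10 = -13*M/30)
D(j) = -13/30 - 13*j/30 (D(j) = -13*(1 + j)/30 = -13/30 - 13*j/30)
√(-22031 + D(l(4) + b(7))) = √(-22031 + (-13/30 - 13*(4 + (-4 - 1*7))/30)) = √(-22031 + (-13/30 - 13*(4 + (-4 - 7))/30)) = √(-22031 + (-13/30 - 13*(4 - 11)/30)) = √(-22031 + (-13/30 - 13/30*(-7))) = √(-22031 + (-13/30 + 91/30)) = √(-22031 + 13/5) = √(-110142/5) = 3*I*√61190/5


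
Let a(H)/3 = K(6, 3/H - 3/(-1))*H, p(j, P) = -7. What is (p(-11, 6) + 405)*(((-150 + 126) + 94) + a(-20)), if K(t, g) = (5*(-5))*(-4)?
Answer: -2360140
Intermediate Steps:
K(t, g) = 100 (K(t, g) = -25*(-4) = 100)
a(H) = 300*H (a(H) = 3*(100*H) = 300*H)
(p(-11, 6) + 405)*(((-150 + 126) + 94) + a(-20)) = (-7 + 405)*(((-150 + 126) + 94) + 300*(-20)) = 398*((-24 + 94) - 6000) = 398*(70 - 6000) = 398*(-5930) = -2360140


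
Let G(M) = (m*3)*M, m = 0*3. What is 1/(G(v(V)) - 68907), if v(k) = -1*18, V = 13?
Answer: -1/68907 ≈ -1.4512e-5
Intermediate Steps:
m = 0
v(k) = -18
G(M) = 0 (G(M) = (0*3)*M = 0*M = 0)
1/(G(v(V)) - 68907) = 1/(0 - 68907) = 1/(-68907) = -1/68907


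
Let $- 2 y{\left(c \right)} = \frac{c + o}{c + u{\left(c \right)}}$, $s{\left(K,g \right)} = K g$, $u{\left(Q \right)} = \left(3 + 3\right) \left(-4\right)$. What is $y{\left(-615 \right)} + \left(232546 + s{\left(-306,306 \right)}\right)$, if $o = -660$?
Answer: $\frac{59175235}{426} \approx 1.3891 \cdot 10^{5}$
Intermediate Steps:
$u{\left(Q \right)} = -24$ ($u{\left(Q \right)} = 6 \left(-4\right) = -24$)
$y{\left(c \right)} = - \frac{-660 + c}{2 \left(-24 + c\right)}$ ($y{\left(c \right)} = - \frac{\left(c - 660\right) \frac{1}{c - 24}}{2} = - \frac{\left(-660 + c\right) \frac{1}{-24 + c}}{2} = - \frac{\frac{1}{-24 + c} \left(-660 + c\right)}{2} = - \frac{-660 + c}{2 \left(-24 + c\right)}$)
$y{\left(-615 \right)} + \left(232546 + s{\left(-306,306 \right)}\right) = \frac{660 - -615}{2 \left(-24 - 615\right)} + \left(232546 - 93636\right) = \frac{660 + 615}{2 \left(-639\right)} + \left(232546 - 93636\right) = \frac{1}{2} \left(- \frac{1}{639}\right) 1275 + 138910 = - \frac{425}{426} + 138910 = \frac{59175235}{426}$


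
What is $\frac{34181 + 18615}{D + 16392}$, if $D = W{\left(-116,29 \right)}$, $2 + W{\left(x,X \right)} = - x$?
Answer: $\frac{26398}{8253} \approx 3.1986$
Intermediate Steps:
$W{\left(x,X \right)} = -2 - x$
$D = 114$ ($D = -2 - -116 = -2 + 116 = 114$)
$\frac{34181 + 18615}{D + 16392} = \frac{34181 + 18615}{114 + 16392} = \frac{52796}{16506} = 52796 \cdot \frac{1}{16506} = \frac{26398}{8253}$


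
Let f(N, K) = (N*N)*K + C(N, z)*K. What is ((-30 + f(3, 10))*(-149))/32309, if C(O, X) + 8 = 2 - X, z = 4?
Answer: 5960/32309 ≈ 0.18447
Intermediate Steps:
C(O, X) = -6 - X (C(O, X) = -8 + (2 - X) = -6 - X)
f(N, K) = -10*K + K*N**2 (f(N, K) = (N*N)*K + (-6 - 1*4)*K = N**2*K + (-6 - 4)*K = K*N**2 - 10*K = -10*K + K*N**2)
((-30 + f(3, 10))*(-149))/32309 = ((-30 + 10*(-10 + 3**2))*(-149))/32309 = ((-30 + 10*(-10 + 9))*(-149))*(1/32309) = ((-30 + 10*(-1))*(-149))*(1/32309) = ((-30 - 10)*(-149))*(1/32309) = -40*(-149)*(1/32309) = 5960*(1/32309) = 5960/32309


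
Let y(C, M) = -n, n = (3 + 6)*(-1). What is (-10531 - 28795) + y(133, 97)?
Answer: -39317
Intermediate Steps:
n = -9 (n = 9*(-1) = -9)
y(C, M) = 9 (y(C, M) = -1*(-9) = 9)
(-10531 - 28795) + y(133, 97) = (-10531 - 28795) + 9 = -39326 + 9 = -39317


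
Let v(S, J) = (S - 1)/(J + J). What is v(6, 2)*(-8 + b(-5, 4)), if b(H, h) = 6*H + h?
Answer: -85/2 ≈ -42.500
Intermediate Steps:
b(H, h) = h + 6*H
v(S, J) = (-1 + S)/(2*J) (v(S, J) = (-1 + S)/((2*J)) = (-1 + S)*(1/(2*J)) = (-1 + S)/(2*J))
v(6, 2)*(-8 + b(-5, 4)) = ((½)*(-1 + 6)/2)*(-8 + (4 + 6*(-5))) = ((½)*(½)*5)*(-8 + (4 - 30)) = 5*(-8 - 26)/4 = (5/4)*(-34) = -85/2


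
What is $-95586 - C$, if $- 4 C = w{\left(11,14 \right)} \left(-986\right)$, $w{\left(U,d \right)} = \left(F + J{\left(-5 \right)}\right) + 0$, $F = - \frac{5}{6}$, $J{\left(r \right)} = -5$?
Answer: $- \frac{1129777}{12} \approx -94148.0$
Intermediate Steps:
$F = - \frac{5}{6}$ ($F = \left(-5\right) \frac{1}{6} = - \frac{5}{6} \approx -0.83333$)
$w{\left(U,d \right)} = - \frac{35}{6}$ ($w{\left(U,d \right)} = \left(- \frac{5}{6} - 5\right) + 0 = - \frac{35}{6} + 0 = - \frac{35}{6}$)
$C = - \frac{17255}{12}$ ($C = - \frac{\left(- \frac{35}{6}\right) \left(-986\right)}{4} = \left(- \frac{1}{4}\right) \frac{17255}{3} = - \frac{17255}{12} \approx -1437.9$)
$-95586 - C = -95586 - - \frac{17255}{12} = -95586 + \frac{17255}{12} = - \frac{1129777}{12}$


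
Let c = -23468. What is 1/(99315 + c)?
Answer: 1/75847 ≈ 1.3184e-5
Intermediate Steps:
1/(99315 + c) = 1/(99315 - 23468) = 1/75847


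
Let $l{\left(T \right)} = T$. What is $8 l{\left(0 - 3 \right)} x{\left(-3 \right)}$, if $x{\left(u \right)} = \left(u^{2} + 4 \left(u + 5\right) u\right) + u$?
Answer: $432$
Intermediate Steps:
$x{\left(u \right)} = u + u^{2} + u \left(20 + 4 u\right)$ ($x{\left(u \right)} = \left(u^{2} + 4 \left(5 + u\right) u\right) + u = \left(u^{2} + \left(20 + 4 u\right) u\right) + u = \left(u^{2} + u \left(20 + 4 u\right)\right) + u = u + u^{2} + u \left(20 + 4 u\right)$)
$8 l{\left(0 - 3 \right)} x{\left(-3 \right)} = 8 \left(0 - 3\right) \left(- 3 \left(21 + 5 \left(-3\right)\right)\right) = 8 \left(0 - 3\right) \left(- 3 \left(21 - 15\right)\right) = 8 \left(-3\right) \left(\left(-3\right) 6\right) = \left(-24\right) \left(-18\right) = 432$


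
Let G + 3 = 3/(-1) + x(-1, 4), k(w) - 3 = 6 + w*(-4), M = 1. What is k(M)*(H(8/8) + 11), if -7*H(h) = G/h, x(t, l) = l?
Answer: 395/7 ≈ 56.429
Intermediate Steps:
k(w) = 9 - 4*w (k(w) = 3 + (6 + w*(-4)) = 3 + (6 - 4*w) = 9 - 4*w)
G = -2 (G = -3 + (3/(-1) + 4) = -3 + (3*(-1) + 4) = -3 + (-3 + 4) = -3 + 1 = -2)
H(h) = 2/(7*h) (H(h) = -(-2)/(7*h) = 2/(7*h))
k(M)*(H(8/8) + 11) = (9 - 4*1)*(2/(7*((8/8))) + 11) = (9 - 4)*(2/(7*((8*(1/8)))) + 11) = 5*((2/7)/1 + 11) = 5*((2/7)*1 + 11) = 5*(2/7 + 11) = 5*(79/7) = 395/7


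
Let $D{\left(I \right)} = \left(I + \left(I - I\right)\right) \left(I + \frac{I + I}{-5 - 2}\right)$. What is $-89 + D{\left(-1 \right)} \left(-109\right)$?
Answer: $- \frac{1168}{7} \approx -166.86$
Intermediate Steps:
$D{\left(I \right)} = \frac{5 I^{2}}{7}$ ($D{\left(I \right)} = \left(I + 0\right) \left(I + \frac{2 I}{-7}\right) = I \left(I + 2 I \left(- \frac{1}{7}\right)\right) = I \left(I - \frac{2 I}{7}\right) = I \frac{5 I}{7} = \frac{5 I^{2}}{7}$)
$-89 + D{\left(-1 \right)} \left(-109\right) = -89 + \frac{5 \left(-1\right)^{2}}{7} \left(-109\right) = -89 + \frac{5}{7} \cdot 1 \left(-109\right) = -89 + \frac{5}{7} \left(-109\right) = -89 - \frac{545}{7} = - \frac{1168}{7}$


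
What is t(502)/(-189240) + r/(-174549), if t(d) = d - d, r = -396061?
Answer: 396061/174549 ≈ 2.2691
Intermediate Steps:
t(d) = 0
t(502)/(-189240) + r/(-174549) = 0/(-189240) - 396061/(-174549) = 0*(-1/189240) - 396061*(-1/174549) = 0 + 396061/174549 = 396061/174549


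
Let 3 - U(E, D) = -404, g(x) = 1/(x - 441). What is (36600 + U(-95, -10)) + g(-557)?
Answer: 36932985/998 ≈ 37007.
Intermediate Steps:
g(x) = 1/(-441 + x)
U(E, D) = 407 (U(E, D) = 3 - 1*(-404) = 3 + 404 = 407)
(36600 + U(-95, -10)) + g(-557) = (36600 + 407) + 1/(-441 - 557) = 37007 + 1/(-998) = 37007 - 1/998 = 36932985/998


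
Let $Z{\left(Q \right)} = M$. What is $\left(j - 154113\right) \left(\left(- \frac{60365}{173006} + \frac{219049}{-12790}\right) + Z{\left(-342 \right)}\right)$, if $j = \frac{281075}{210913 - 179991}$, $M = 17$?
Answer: $\frac{27248794195261881}{371861710295} \approx 73277.0$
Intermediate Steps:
$Z{\left(Q \right)} = 17$
$j = \frac{281075}{30922}$ ($j = \frac{281075}{210913 - 179991} = \frac{281075}{30922} \approx 9.0898$)
$\left(j - 154113\right) \left(\left(- \frac{60365}{173006} + \frac{219049}{-12790}\right) + Z{\left(-342 \right)}\right) = \left(\frac{281075}{30922} - 154113\right) \left(\left(- \frac{60365}{173006} + \frac{219049}{-12790}\right) + 17\right) = - \frac{4765201111 \left(\left(\left(-60365\right) \frac{1}{173006} + 219049 \left(- \frac{1}{12790}\right)\right) + 17\right)}{30922} = - \frac{4765201111 \left(\left(- \frac{60365}{173006} - \frac{219049}{12790}\right) + 17\right)}{30922} = - \frac{4765201111 \left(- \frac{9667214911}{553186685} + 17\right)}{30922} = \left(- \frac{4765201111}{30922}\right) \left(- \frac{263041266}{553186685}\right) = \frac{27248794195261881}{371861710295}$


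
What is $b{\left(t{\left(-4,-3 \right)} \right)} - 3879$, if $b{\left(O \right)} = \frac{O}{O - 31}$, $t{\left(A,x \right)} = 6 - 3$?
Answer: $- \frac{108615}{28} \approx -3879.1$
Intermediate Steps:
$t{\left(A,x \right)} = 3$
$b{\left(O \right)} = \frac{O}{-31 + O}$
$b{\left(t{\left(-4,-3 \right)} \right)} - 3879 = \frac{3}{-31 + 3} - 3879 = \frac{3}{-28} - 3879 = 3 \left(- \frac{1}{28}\right) - 3879 = - \frac{3}{28} - 3879 = - \frac{108615}{28}$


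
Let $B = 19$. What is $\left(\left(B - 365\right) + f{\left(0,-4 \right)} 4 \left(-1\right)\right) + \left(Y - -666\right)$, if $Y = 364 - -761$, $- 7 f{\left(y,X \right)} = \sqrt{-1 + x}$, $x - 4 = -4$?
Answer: $1445 + \frac{4 i}{7} \approx 1445.0 + 0.57143 i$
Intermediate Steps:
$x = 0$ ($x = 4 - 4 = 0$)
$f{\left(y,X \right)} = - \frac{i}{7}$ ($f{\left(y,X \right)} = - \frac{\sqrt{-1 + 0}}{7} = - \frac{\sqrt{-1}}{7} = - \frac{i}{7}$)
$Y = 1125$ ($Y = 364 + 761 = 1125$)
$\left(\left(B - 365\right) + f{\left(0,-4 \right)} 4 \left(-1\right)\right) + \left(Y - -666\right) = \left(\left(19 - 365\right) + - \frac{i}{7} \cdot 4 \left(-1\right)\right) + \left(1125 - -666\right) = \left(-346 + - \frac{4 i}{7} \left(-1\right)\right) + \left(1125 + 666\right) = \left(-346 + \frac{4 i}{7}\right) + 1791 = 1445 + \frac{4 i}{7}$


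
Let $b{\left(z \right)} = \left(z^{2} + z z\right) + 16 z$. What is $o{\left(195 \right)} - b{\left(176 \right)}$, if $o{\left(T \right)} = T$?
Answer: $-64573$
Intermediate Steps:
$b{\left(z \right)} = 2 z^{2} + 16 z$ ($b{\left(z \right)} = \left(z^{2} + z^{2}\right) + 16 z = 2 z^{2} + 16 z$)
$o{\left(195 \right)} - b{\left(176 \right)} = 195 - 2 \cdot 176 \left(8 + 176\right) = 195 - 2 \cdot 176 \cdot 184 = 195 - 64768 = -64573$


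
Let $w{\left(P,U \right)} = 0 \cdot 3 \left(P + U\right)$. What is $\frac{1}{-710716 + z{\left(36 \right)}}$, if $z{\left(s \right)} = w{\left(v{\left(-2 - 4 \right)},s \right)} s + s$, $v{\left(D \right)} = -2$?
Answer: $- \frac{1}{710680} \approx -1.4071 \cdot 10^{-6}$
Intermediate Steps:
$w{\left(P,U \right)} = 0$ ($w{\left(P,U \right)} = 0 \left(P + U\right) = 0$)
$z{\left(s \right)} = s$ ($z{\left(s \right)} = 0 s + s = 0 + s = s$)
$\frac{1}{-710716 + z{\left(36 \right)}} = \frac{1}{-710716 + 36} = \frac{1}{-710680} = - \frac{1}{710680}$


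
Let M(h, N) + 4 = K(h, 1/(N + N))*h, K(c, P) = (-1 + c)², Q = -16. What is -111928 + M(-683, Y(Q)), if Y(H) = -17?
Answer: -319657580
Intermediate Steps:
M(h, N) = -4 + h*(-1 + h)² (M(h, N) = -4 + (-1 + h)²*h = -4 + h*(-1 + h)²)
-111928 + M(-683, Y(Q)) = -111928 + (-4 - 683*(-1 - 683)²) = -111928 + (-4 - 683*(-684)²) = -111928 + (-4 - 683*467856) = -111928 + (-4 - 319545648) = -111928 - 319545652 = -319657580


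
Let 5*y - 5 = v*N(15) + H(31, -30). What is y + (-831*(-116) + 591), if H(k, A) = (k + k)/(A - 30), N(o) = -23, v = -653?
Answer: 14998739/150 ≈ 99992.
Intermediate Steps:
H(k, A) = 2*k/(-30 + A) (H(k, A) = (2*k)/(-30 + A) = 2*k/(-30 + A))
y = 450689/150 (y = 1 + (-653*(-23) + 2*31/(-30 - 30))/5 = 1 + (15019 + 2*31/(-60))/5 = 1 + (15019 + 2*31*(-1/60))/5 = 1 + (15019 - 31/30)/5 = 1 + (⅕)*(450539/30) = 1 + 450539/150 = 450689/150 ≈ 3004.6)
y + (-831*(-116) + 591) = 450689/150 + (-831*(-116) + 591) = 450689/150 + (96396 + 591) = 450689/150 + 96987 = 14998739/150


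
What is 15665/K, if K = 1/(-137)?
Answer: -2146105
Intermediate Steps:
K = -1/137 ≈ -0.0072993
15665/K = 15665/(-1/137) = 15665*(-137) = -2146105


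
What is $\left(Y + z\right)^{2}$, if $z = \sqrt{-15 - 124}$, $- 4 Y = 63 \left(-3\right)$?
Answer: $\frac{33497}{16} + \frac{189 i \sqrt{139}}{2} \approx 2093.6 + 1114.1 i$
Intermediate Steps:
$Y = \frac{189}{4}$ ($Y = - \frac{63 \left(-3\right)}{4} = \left(- \frac{1}{4}\right) \left(-189\right) = \frac{189}{4} \approx 47.25$)
$z = i \sqrt{139}$ ($z = \sqrt{-139} = i \sqrt{139} \approx 11.79 i$)
$\left(Y + z\right)^{2} = \left(\frac{189}{4} + i \sqrt{139}\right)^{2}$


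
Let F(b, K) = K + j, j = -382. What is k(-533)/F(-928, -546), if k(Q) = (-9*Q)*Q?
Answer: 2556801/928 ≈ 2755.2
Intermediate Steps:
k(Q) = -9*Q²
F(b, K) = -382 + K (F(b, K) = K - 382 = -382 + K)
k(-533)/F(-928, -546) = (-9*(-533)²)/(-382 - 546) = -9*284089/(-928) = -2556801*(-1/928) = 2556801/928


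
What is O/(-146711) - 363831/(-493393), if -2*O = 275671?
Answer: 242770161385/144772360846 ≈ 1.6769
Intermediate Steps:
O = -275671/2 (O = -1/2*275671 = -275671/2 ≈ -1.3784e+5)
O/(-146711) - 363831/(-493393) = -275671/2/(-146711) - 363831/(-493393) = -275671/2*(-1/146711) - 363831*(-1/493393) = 275671/293422 + 363831/493393 = 242770161385/144772360846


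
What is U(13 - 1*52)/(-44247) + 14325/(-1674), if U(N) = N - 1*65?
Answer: -70407131/8229942 ≈ -8.5550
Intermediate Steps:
U(N) = -65 + N (U(N) = N - 65 = -65 + N)
U(13 - 1*52)/(-44247) + 14325/(-1674) = (-65 + (13 - 1*52))/(-44247) + 14325/(-1674) = (-65 + (13 - 52))*(-1/44247) + 14325*(-1/1674) = (-65 - 39)*(-1/44247) - 4775/558 = -104*(-1/44247) - 4775/558 = 104/44247 - 4775/558 = -70407131/8229942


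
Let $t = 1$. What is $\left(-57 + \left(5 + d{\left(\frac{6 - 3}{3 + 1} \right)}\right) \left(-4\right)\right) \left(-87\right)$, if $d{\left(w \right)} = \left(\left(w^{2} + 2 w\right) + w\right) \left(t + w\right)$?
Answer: $\frac{134589}{16} \approx 8411.8$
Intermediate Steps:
$d{\left(w \right)} = \left(1 + w\right) \left(w^{2} + 3 w\right)$ ($d{\left(w \right)} = \left(\left(w^{2} + 2 w\right) + w\right) \left(1 + w\right) = \left(w^{2} + 3 w\right) \left(1 + w\right) = \left(1 + w\right) \left(w^{2} + 3 w\right)$)
$\left(-57 + \left(5 + d{\left(\frac{6 - 3}{3 + 1} \right)}\right) \left(-4\right)\right) \left(-87\right) = \left(-57 + \left(5 + \frac{6 - 3}{3 + 1} \left(3 + \left(\frac{6 - 3}{3 + 1}\right)^{2} + 4 \frac{6 - 3}{3 + 1}\right)\right) \left(-4\right)\right) \left(-87\right) = \left(-57 + \left(5 + \frac{3}{4} \left(3 + \left(\frac{3}{4}\right)^{2} + 4 \cdot \frac{3}{4}\right)\right) \left(-4\right)\right) \left(-87\right) = \left(-57 + \left(5 + 3 \cdot \frac{1}{4} \left(3 + \left(3 \cdot \frac{1}{4}\right)^{2} + 4 \cdot 3 \cdot \frac{1}{4}\right)\right) \left(-4\right)\right) \left(-87\right) = \left(-57 + \left(5 + \frac{3 \left(3 + \left(\frac{3}{4}\right)^{2} + 4 \cdot \frac{3}{4}\right)}{4}\right) \left(-4\right)\right) \left(-87\right) = \left(-57 + \left(5 + \frac{3 \left(3 + \frac{9}{16} + 3\right)}{4}\right) \left(-4\right)\right) \left(-87\right) = \left(-57 + \left(5 + \frac{3}{4} \cdot \frac{105}{16}\right) \left(-4\right)\right) \left(-87\right) = \left(-57 + \left(5 + \frac{315}{64}\right) \left(-4\right)\right) \left(-87\right) = \left(-57 + \frac{635}{64} \left(-4\right)\right) \left(-87\right) = \left(-57 - \frac{635}{16}\right) \left(-87\right) = \left(- \frac{1547}{16}\right) \left(-87\right) = \frac{134589}{16}$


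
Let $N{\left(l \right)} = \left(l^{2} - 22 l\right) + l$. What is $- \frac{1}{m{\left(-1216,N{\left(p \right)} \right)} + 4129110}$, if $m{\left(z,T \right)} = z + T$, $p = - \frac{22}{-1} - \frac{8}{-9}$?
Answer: $- \frac{81}{334362916} \approx -2.4225 \cdot 10^{-7}$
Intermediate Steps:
$p = \frac{206}{9}$ ($p = \left(-22\right) \left(-1\right) - - \frac{8}{9} = 22 + \frac{8}{9} = \frac{206}{9} \approx 22.889$)
$N{\left(l \right)} = l^{2} - 21 l$
$m{\left(z,T \right)} = T + z$
$- \frac{1}{m{\left(-1216,N{\left(p \right)} \right)} + 4129110} = - \frac{1}{\left(\frac{206 \left(-21 + \frac{206}{9}\right)}{9} - 1216\right) + 4129110} = - \frac{1}{\left(\frac{206}{9} \cdot \frac{17}{9} - 1216\right) + 4129110} = - \frac{1}{\left(\frac{3502}{81} - 1216\right) + 4129110} = - \frac{1}{- \frac{94994}{81} + 4129110} = - \frac{1}{\frac{334362916}{81}} = \left(-1\right) \frac{81}{334362916} = - \frac{81}{334362916}$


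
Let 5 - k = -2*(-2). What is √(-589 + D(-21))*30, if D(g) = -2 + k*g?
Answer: 180*I*√17 ≈ 742.16*I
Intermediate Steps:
k = 1 (k = 5 - (-2)*(-2) = 5 - 1*4 = 5 - 4 = 1)
D(g) = -2 + g (D(g) = -2 + 1*g = -2 + g)
√(-589 + D(-21))*30 = √(-589 + (-2 - 21))*30 = √(-589 - 23)*30 = √(-612)*30 = (6*I*√17)*30 = 180*I*√17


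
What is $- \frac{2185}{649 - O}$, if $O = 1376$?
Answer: $\frac{2185}{727} \approx 3.0055$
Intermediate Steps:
$- \frac{2185}{649 - O} = - \frac{2185}{649 - 1376} = - \frac{2185}{-727} = \left(-2185\right) \left(- \frac{1}{727}\right) = \frac{2185}{727}$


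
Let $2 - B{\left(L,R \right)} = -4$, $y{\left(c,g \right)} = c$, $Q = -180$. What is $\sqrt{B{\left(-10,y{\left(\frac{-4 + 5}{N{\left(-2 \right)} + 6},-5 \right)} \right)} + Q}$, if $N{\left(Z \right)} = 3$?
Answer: $i \sqrt{174} \approx 13.191 i$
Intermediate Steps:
$B{\left(L,R \right)} = 6$ ($B{\left(L,R \right)} = 2 - -4 = 2 + 4 = 6$)
$\sqrt{B{\left(-10,y{\left(\frac{-4 + 5}{N{\left(-2 \right)} + 6},-5 \right)} \right)} + Q} = \sqrt{6 - 180} = \sqrt{-174} = i \sqrt{174}$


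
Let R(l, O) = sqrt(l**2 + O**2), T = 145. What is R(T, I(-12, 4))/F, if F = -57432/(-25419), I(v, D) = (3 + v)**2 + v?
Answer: 8473*sqrt(25786)/19144 ≈ 71.072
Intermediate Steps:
I(v, D) = v + (3 + v)**2
F = 19144/8473 (F = -57432*(-1/25419) = 19144/8473 ≈ 2.2594)
R(l, O) = sqrt(O**2 + l**2)
R(T, I(-12, 4))/F = sqrt((-12 + (3 - 12)**2)**2 + 145**2)/(19144/8473) = sqrt((-12 + (-9)**2)**2 + 21025)*(8473/19144) = sqrt((-12 + 81)**2 + 21025)*(8473/19144) = sqrt(69**2 + 21025)*(8473/19144) = sqrt(4761 + 21025)*(8473/19144) = sqrt(25786)*(8473/19144) = 8473*sqrt(25786)/19144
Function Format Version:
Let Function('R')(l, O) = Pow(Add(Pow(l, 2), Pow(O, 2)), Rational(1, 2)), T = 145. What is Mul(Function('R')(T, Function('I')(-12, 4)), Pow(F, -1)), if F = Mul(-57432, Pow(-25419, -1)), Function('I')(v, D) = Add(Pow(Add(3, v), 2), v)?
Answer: Mul(Rational(8473, 19144), Pow(25786, Rational(1, 2))) ≈ 71.072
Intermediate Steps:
Function('I')(v, D) = Add(v, Pow(Add(3, v), 2))
F = Rational(19144, 8473) (F = Mul(-57432, Rational(-1, 25419)) = Rational(19144, 8473) ≈ 2.2594)
Function('R')(l, O) = Pow(Add(Pow(O, 2), Pow(l, 2)), Rational(1, 2))
Mul(Function('R')(T, Function('I')(-12, 4)), Pow(F, -1)) = Mul(Pow(Add(Pow(Add(-12, Pow(Add(3, -12), 2)), 2), Pow(145, 2)), Rational(1, 2)), Pow(Rational(19144, 8473), -1)) = Mul(Pow(Add(Pow(Add(-12, Pow(-9, 2)), 2), 21025), Rational(1, 2)), Rational(8473, 19144)) = Mul(Pow(Add(Pow(Add(-12, 81), 2), 21025), Rational(1, 2)), Rational(8473, 19144)) = Mul(Pow(Add(Pow(69, 2), 21025), Rational(1, 2)), Rational(8473, 19144)) = Mul(Pow(Add(4761, 21025), Rational(1, 2)), Rational(8473, 19144)) = Mul(Pow(25786, Rational(1, 2)), Rational(8473, 19144)) = Mul(Rational(8473, 19144), Pow(25786, Rational(1, 2)))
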